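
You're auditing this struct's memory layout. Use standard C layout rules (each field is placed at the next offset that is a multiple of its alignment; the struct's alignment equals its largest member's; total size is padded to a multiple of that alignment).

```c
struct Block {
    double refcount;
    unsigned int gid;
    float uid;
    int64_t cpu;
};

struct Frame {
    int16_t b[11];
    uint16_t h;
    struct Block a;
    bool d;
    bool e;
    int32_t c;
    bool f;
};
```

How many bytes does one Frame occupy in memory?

Block: refcount at 0 (size 8, align 8) → ends 8; gid at 8 (size 4, align 4) → ends 12; uid at 12 (size 4, align 4) → ends 16; cpu at 16 (size 8, align 8) → ends 24; total 24 bytes, alignment 8
b at 0 (size 22, align 2) → ends 22
h at 22 (size 2, align 2) → ends 24
a at 24 (size 24, align 8) → ends 48
d at 48 (size 1, align 1) → ends 49
e at 49 (size 1, align 1) → ends 50
pad 2 to align 4 for c
c at 52 (size 4, align 4) → ends 56
f at 56 (size 1, align 1) → ends 57
tail pad 7 to reach multiple of 8
total 64 bytes, alignment 8

64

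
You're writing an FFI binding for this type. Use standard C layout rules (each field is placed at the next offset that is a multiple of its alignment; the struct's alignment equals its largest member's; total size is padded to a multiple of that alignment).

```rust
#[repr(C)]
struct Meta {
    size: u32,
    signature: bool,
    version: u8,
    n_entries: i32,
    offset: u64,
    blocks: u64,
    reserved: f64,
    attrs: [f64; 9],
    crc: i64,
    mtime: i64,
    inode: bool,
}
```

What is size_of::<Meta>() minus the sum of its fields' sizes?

size at 0 (size 4, align 4) → ends 4
signature at 4 (size 1, align 1) → ends 5
version at 5 (size 1, align 1) → ends 6
pad 2 to align 4 for n_entries
n_entries at 8 (size 4, align 4) → ends 12
pad 4 to align 8 for offset
offset at 16 (size 8, align 8) → ends 24
blocks at 24 (size 8, align 8) → ends 32
reserved at 32 (size 8, align 8) → ends 40
attrs at 40 (size 72, align 8) → ends 112
crc at 112 (size 8, align 8) → ends 120
mtime at 120 (size 8, align 8) → ends 128
inode at 128 (size 1, align 1) → ends 129
tail pad 7 to reach multiple of 8
total 136 bytes, alignment 8
data bytes 123, size 136 → padding 13

13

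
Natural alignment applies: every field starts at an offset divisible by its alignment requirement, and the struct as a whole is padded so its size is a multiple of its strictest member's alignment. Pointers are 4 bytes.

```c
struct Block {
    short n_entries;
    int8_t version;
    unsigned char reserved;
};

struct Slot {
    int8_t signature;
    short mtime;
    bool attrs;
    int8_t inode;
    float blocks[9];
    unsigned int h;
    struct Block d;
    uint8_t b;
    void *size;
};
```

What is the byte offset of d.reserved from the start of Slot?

Block: n_entries at 0 (size 2, align 2) → ends 2; version at 2 (size 1, align 1) → ends 3; reserved at 3 (size 1, align 1) → ends 4; total 4 bytes, alignment 2
signature at 0 (size 1, align 1) → ends 1
pad 1 to align 2 for mtime
mtime at 2 (size 2, align 2) → ends 4
attrs at 4 (size 1, align 1) → ends 5
inode at 5 (size 1, align 1) → ends 6
pad 2 to align 4 for blocks
blocks at 8 (size 36, align 4) → ends 44
h at 44 (size 4, align 4) → ends 48
d at 48 (size 4, align 2) → ends 52
within Block: reserved at 3
48 + 3 = 51

51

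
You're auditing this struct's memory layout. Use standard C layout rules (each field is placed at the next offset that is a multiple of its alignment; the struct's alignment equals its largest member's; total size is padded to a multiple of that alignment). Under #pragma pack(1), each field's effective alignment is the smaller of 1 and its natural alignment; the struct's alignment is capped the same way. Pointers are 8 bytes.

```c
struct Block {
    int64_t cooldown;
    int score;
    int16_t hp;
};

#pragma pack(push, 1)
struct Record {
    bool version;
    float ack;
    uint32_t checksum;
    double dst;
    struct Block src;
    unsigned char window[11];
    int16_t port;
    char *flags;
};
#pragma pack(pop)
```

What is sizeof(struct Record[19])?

Block: @0: cooldown [8B, align 8] → 8; @8: score [4B, align 4] → 12; @12: hp [2B, align 2] → 14; +2 tail pad (align 8); size 16, align 8
@0: version [1B, align 1] → 1
@1: ack [4B, align 1] → 5
@5: checksum [4B, align 1] → 9
@9: dst [8B, align 1] → 17
@17: src [16B, align 1] → 33
@33: window [11B, align 1] → 44
@44: port [2B, align 1] → 46
@46: flags [8B, align 1] → 54
size 54, align 1
array of 19: 19 × 54 = 1026

1026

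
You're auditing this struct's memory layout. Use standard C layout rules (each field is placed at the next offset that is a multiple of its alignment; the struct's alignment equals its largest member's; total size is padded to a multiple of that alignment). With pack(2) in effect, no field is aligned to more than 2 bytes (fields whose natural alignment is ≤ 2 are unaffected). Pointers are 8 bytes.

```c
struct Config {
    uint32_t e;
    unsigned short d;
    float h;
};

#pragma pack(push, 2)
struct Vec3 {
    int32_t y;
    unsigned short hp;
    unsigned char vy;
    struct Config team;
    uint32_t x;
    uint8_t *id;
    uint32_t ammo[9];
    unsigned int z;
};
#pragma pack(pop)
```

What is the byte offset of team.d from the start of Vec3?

Config: 0..4  e  (4B, 4-aligned); 4..6  d  (2B, 2-aligned); 6..8  -- padding (2B); 8..12  h  (4B, 4-aligned); sizeof = 12, alignof = 4
0..4  y  (4B, 2-aligned)
4..6  hp  (2B, 2-aligned)
6..7  vy  (1B, 1-aligned)
7..8  -- padding (1B)
8..20  team  (12B, 2-aligned)
within Config: d at 4
8 + 4 = 12

12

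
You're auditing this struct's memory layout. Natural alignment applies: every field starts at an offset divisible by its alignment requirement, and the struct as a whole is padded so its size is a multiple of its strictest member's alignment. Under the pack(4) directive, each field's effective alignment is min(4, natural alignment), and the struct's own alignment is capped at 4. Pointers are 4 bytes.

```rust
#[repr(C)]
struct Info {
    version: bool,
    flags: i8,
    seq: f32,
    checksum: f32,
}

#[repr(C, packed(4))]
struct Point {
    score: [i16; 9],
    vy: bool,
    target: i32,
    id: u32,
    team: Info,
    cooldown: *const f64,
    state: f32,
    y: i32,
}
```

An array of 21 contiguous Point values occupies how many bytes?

Info: version at 0 (size 1, align 1) → ends 1; flags at 1 (size 1, align 1) → ends 2; pad 2 to align 4 for seq; seq at 4 (size 4, align 4) → ends 8; checksum at 8 (size 4, align 4) → ends 12; total 12 bytes, alignment 4
score at 0 (size 18, align 2) → ends 18
vy at 18 (size 1, align 1) → ends 19
pad 1 to align 4 for target
target at 20 (size 4, align 4) → ends 24
id at 24 (size 4, align 4) → ends 28
team at 28 (size 12, align 4) → ends 40
cooldown at 40 (size 4, align 4) → ends 44
state at 44 (size 4, align 4) → ends 48
y at 48 (size 4, align 4) → ends 52
total 52 bytes, alignment 4
array of 21: 21 × 52 = 1092

1092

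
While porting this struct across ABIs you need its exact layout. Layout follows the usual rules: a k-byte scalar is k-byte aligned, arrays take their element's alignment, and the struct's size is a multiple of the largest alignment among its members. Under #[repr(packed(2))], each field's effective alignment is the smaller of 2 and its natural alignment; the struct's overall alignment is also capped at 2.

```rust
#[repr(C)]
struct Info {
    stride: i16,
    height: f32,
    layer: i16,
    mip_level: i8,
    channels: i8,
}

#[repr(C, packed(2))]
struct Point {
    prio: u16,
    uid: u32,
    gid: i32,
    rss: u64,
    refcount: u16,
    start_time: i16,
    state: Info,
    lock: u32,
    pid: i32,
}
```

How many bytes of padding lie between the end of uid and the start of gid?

0

Info: stride at 0 (size 2, align 2) → ends 2; pad 2 to align 4 for height; height at 4 (size 4, align 4) → ends 8; layer at 8 (size 2, align 2) → ends 10; mip_level at 10 (size 1, align 1) → ends 11; channels at 11 (size 1, align 1) → ends 12; total 12 bytes, alignment 4
prio at 0 (size 2, align 2) → ends 2
uid at 2 (size 4, align 2) → ends 6
gid at 6 (size 4, align 2) → ends 10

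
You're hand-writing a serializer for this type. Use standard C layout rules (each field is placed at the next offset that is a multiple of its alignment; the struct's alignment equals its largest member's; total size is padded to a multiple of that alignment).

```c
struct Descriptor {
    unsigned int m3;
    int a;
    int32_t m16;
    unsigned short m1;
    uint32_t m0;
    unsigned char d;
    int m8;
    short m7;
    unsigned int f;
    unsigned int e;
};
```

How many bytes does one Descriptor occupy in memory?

40 bytes

0..4  m3  (4B, 4-aligned)
4..8  a  (4B, 4-aligned)
8..12  m16  (4B, 4-aligned)
12..14  m1  (2B, 2-aligned)
14..16  -- padding (2B)
16..20  m0  (4B, 4-aligned)
20..21  d  (1B, 1-aligned)
21..24  -- padding (3B)
24..28  m8  (4B, 4-aligned)
28..30  m7  (2B, 2-aligned)
30..32  -- padding (2B)
32..36  f  (4B, 4-aligned)
36..40  e  (4B, 4-aligned)
sizeof = 40, alignof = 4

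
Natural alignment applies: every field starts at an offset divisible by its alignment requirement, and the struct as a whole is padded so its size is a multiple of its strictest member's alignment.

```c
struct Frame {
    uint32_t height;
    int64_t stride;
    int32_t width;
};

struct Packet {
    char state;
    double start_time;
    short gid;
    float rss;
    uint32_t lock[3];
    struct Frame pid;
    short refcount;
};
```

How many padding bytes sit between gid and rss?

Frame: 0..4  height  (4B, 4-aligned); 4..8  -- padding (4B); 8..16  stride  (8B, 8-aligned); 16..20  width  (4B, 4-aligned); 20..24  -- tail padding (4B); sizeof = 24, alignof = 8
0..1  state  (1B, 1-aligned)
1..8  -- padding (7B)
8..16  start_time  (8B, 8-aligned)
16..18  gid  (2B, 2-aligned)
18..20  -- padding (2B)
20..24  rss  (4B, 4-aligned)

2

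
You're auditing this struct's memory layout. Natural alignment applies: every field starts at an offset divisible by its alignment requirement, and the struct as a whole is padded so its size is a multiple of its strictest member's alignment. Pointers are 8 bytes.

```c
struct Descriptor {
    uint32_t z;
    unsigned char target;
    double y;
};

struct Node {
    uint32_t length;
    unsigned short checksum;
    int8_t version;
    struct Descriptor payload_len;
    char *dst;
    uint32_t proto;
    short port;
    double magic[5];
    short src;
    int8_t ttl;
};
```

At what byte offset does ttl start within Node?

82

Descriptor: @0: z [4B, align 4] → 4; @4: target [1B, align 1] → 5; +3 pad (align 8); @8: y [8B, align 8] → 16; size 16, align 8
@0: length [4B, align 4] → 4
@4: checksum [2B, align 2] → 6
@6: version [1B, align 1] → 7
+1 pad (align 8)
@8: payload_len [16B, align 8] → 24
@24: dst [8B, align 8] → 32
@32: proto [4B, align 4] → 36
@36: port [2B, align 2] → 38
+2 pad (align 8)
@40: magic [40B, align 8] → 80
@80: src [2B, align 2] → 82
@82: ttl [1B, align 1] → 83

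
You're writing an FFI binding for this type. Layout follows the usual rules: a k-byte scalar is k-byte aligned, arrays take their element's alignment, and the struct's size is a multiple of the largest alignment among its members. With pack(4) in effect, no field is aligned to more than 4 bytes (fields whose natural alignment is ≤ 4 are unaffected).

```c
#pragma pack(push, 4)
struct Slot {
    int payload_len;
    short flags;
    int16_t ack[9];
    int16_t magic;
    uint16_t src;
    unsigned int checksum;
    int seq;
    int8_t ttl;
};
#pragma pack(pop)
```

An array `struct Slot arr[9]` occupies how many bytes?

@0: payload_len [4B, align 4] → 4
@4: flags [2B, align 2] → 6
@6: ack [18B, align 2] → 24
@24: magic [2B, align 2] → 26
@26: src [2B, align 2] → 28
@28: checksum [4B, align 4] → 32
@32: seq [4B, align 4] → 36
@36: ttl [1B, align 1] → 37
+3 tail pad (align 4)
size 40, align 4
array of 9: 9 × 40 = 360

360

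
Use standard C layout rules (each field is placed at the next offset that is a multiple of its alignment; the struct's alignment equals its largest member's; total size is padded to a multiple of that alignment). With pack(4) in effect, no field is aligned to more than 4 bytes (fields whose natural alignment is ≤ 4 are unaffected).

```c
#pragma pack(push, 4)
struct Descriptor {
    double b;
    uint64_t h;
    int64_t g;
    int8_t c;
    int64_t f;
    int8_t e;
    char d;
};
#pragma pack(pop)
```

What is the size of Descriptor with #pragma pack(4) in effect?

40

@0: b [8B, align 4] → 8
@8: h [8B, align 4] → 16
@16: g [8B, align 4] → 24
@24: c [1B, align 1] → 25
+3 pad (align 4)
@28: f [8B, align 4] → 36
@36: e [1B, align 1] → 37
@37: d [1B, align 1] → 38
+2 tail pad (align 4)
size 40, align 4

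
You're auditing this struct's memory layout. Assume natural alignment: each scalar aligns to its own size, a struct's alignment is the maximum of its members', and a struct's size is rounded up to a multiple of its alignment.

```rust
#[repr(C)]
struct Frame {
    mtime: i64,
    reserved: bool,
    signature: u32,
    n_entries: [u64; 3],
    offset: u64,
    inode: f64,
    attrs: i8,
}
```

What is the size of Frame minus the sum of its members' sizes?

10

@0: mtime [8B, align 8] → 8
@8: reserved [1B, align 1] → 9
+3 pad (align 4)
@12: signature [4B, align 4] → 16
@16: n_entries [24B, align 8] → 40
@40: offset [8B, align 8] → 48
@48: inode [8B, align 8] → 56
@56: attrs [1B, align 1] → 57
+7 tail pad (align 8)
size 64, align 8
data bytes 54, size 64 → padding 10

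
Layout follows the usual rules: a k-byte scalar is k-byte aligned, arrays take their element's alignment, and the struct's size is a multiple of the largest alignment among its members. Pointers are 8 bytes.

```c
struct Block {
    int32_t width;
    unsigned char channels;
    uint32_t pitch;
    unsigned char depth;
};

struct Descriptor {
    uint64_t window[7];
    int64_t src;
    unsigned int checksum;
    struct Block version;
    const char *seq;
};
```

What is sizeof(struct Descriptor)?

96 bytes

Block: 0..4  width  (4B, 4-aligned); 4..5  channels  (1B, 1-aligned); 5..8  -- padding (3B); 8..12  pitch  (4B, 4-aligned); 12..13  depth  (1B, 1-aligned); 13..16  -- tail padding (3B); sizeof = 16, alignof = 4
0..56  window  (56B, 8-aligned)
56..64  src  (8B, 8-aligned)
64..68  checksum  (4B, 4-aligned)
68..84  version  (16B, 4-aligned)
84..88  -- padding (4B)
88..96  seq  (8B, 8-aligned)
sizeof = 96, alignof = 8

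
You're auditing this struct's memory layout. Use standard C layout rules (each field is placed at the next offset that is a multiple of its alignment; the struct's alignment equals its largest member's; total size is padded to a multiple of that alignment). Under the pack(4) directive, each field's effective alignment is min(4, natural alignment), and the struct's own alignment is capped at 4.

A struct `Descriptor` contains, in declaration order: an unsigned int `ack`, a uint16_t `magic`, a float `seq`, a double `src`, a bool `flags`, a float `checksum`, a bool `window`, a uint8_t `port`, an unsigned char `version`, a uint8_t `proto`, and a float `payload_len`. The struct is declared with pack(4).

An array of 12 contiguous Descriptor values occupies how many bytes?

ack at 0 (size 4, align 4) → ends 4
magic at 4 (size 2, align 2) → ends 6
pad 2 to align 4 for seq
seq at 8 (size 4, align 4) → ends 12
src at 12 (size 8, align 4) → ends 20
flags at 20 (size 1, align 1) → ends 21
pad 3 to align 4 for checksum
checksum at 24 (size 4, align 4) → ends 28
window at 28 (size 1, align 1) → ends 29
port at 29 (size 1, align 1) → ends 30
version at 30 (size 1, align 1) → ends 31
proto at 31 (size 1, align 1) → ends 32
payload_len at 32 (size 4, align 4) → ends 36
total 36 bytes, alignment 4
array of 12: 12 × 36 = 432

432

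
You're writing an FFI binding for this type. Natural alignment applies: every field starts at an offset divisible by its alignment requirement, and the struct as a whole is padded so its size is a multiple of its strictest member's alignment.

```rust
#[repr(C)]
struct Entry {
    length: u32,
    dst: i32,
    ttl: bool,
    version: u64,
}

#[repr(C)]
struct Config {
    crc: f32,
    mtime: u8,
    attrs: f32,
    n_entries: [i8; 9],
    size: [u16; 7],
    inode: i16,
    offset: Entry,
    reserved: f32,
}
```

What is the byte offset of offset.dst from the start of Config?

44

Entry: 0..4  length  (4B, 4-aligned); 4..8  dst  (4B, 4-aligned); 8..9  ttl  (1B, 1-aligned); 9..16  -- padding (7B); 16..24  version  (8B, 8-aligned); sizeof = 24, alignof = 8
0..4  crc  (4B, 4-aligned)
4..5  mtime  (1B, 1-aligned)
5..8  -- padding (3B)
8..12  attrs  (4B, 4-aligned)
12..21  n_entries  (9B, 1-aligned)
21..22  -- padding (1B)
22..36  size  (14B, 2-aligned)
36..38  inode  (2B, 2-aligned)
38..40  -- padding (2B)
40..64  offset  (24B, 8-aligned)
within Entry: dst at 4
40 + 4 = 44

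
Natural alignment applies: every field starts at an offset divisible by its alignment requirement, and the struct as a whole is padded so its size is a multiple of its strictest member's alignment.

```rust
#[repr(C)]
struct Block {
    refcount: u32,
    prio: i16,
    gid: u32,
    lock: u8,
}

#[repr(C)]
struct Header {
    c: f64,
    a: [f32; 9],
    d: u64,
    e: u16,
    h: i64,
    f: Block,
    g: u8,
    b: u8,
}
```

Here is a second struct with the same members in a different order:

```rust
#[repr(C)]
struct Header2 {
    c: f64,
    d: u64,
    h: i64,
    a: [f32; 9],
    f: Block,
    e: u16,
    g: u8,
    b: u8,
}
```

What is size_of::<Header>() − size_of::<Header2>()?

16

Block: refcount at 0 (size 4, align 4) → ends 4; prio at 4 (size 2, align 2) → ends 6; pad 2 to align 4 for gid; gid at 8 (size 4, align 4) → ends 12; lock at 12 (size 1, align 1) → ends 13; tail pad 3 to reach multiple of 4; total 16 bytes, alignment 4
c at 0 (size 8, align 8) → ends 8
a at 8 (size 36, align 4) → ends 44
pad 4 to align 8 for d
d at 48 (size 8, align 8) → ends 56
e at 56 (size 2, align 2) → ends 58
pad 6 to align 8 for h
h at 64 (size 8, align 8) → ends 72
f at 72 (size 16, align 4) → ends 88
g at 88 (size 1, align 1) → ends 89
b at 89 (size 1, align 1) → ends 90
tail pad 6 to reach multiple of 8
total 96 bytes, alignment 8
— Header2 —
c at 0 (size 8, align 8) → ends 8
d at 8 (size 8, align 8) → ends 16
h at 16 (size 8, align 8) → ends 24
a at 24 (size 36, align 4) → ends 60
f at 60 (size 16, align 4) → ends 76
e at 76 (size 2, align 2) → ends 78
g at 78 (size 1, align 1) → ends 79
b at 79 (size 1, align 1) → ends 80
total 80 bytes, alignment 8
96 − 80 = 16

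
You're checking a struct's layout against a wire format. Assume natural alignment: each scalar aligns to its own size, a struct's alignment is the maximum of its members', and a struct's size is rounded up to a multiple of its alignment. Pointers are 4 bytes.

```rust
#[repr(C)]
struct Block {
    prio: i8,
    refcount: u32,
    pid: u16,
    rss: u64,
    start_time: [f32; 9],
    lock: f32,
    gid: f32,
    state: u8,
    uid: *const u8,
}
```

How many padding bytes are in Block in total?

16

0..1  prio  (1B, 1-aligned)
1..4  -- padding (3B)
4..8  refcount  (4B, 4-aligned)
8..10  pid  (2B, 2-aligned)
10..16  -- padding (6B)
16..24  rss  (8B, 8-aligned)
24..60  start_time  (36B, 4-aligned)
60..64  lock  (4B, 4-aligned)
64..68  gid  (4B, 4-aligned)
68..69  state  (1B, 1-aligned)
69..72  -- padding (3B)
72..76  uid  (4B, 4-aligned)
76..80  -- tail padding (4B)
sizeof = 80, alignof = 8
data bytes 64, size 80 → padding 16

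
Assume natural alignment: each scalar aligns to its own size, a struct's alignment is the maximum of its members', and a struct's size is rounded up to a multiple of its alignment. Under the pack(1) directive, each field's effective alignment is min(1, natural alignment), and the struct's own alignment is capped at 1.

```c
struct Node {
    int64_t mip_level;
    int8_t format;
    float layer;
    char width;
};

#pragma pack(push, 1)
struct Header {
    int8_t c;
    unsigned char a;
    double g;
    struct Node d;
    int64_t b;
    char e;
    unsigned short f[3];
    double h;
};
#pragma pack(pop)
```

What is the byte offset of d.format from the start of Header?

18

Node: @0: mip_level [8B, align 8] → 8; @8: format [1B, align 1] → 9; +3 pad (align 4); @12: layer [4B, align 4] → 16; @16: width [1B, align 1] → 17; +7 tail pad (align 8); size 24, align 8
@0: c [1B, align 1] → 1
@1: a [1B, align 1] → 2
@2: g [8B, align 1] → 10
@10: d [24B, align 1] → 34
within Node: format at 8
10 + 8 = 18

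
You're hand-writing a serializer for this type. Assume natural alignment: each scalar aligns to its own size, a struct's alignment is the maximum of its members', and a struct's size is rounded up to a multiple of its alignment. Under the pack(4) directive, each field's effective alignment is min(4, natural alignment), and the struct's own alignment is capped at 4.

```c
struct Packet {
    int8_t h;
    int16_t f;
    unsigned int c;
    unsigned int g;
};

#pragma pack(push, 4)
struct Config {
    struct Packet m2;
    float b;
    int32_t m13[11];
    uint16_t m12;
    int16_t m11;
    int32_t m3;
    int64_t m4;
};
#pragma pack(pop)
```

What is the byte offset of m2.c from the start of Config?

Packet: h at 0 (size 1, align 1) → ends 1; pad 1 to align 2 for f; f at 2 (size 2, align 2) → ends 4; c at 4 (size 4, align 4) → ends 8; g at 8 (size 4, align 4) → ends 12; total 12 bytes, alignment 4
m2 at 0 (size 12, align 4) → ends 12
within Packet: c at 4
0 + 4 = 4

4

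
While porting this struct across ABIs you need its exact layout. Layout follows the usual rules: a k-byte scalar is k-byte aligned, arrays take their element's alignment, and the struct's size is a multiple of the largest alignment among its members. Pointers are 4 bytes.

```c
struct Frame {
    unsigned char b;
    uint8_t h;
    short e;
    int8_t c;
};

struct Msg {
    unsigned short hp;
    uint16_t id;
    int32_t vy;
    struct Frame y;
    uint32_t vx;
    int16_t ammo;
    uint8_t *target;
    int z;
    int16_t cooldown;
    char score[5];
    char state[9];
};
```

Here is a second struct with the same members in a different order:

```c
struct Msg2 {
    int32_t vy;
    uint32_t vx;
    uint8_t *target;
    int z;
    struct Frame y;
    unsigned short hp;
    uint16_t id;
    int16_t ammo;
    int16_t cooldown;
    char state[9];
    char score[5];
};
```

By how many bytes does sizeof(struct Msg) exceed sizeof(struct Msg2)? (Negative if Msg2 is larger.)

4

Frame: @0: b [1B, align 1] → 1; @1: h [1B, align 1] → 2; @2: e [2B, align 2] → 4; @4: c [1B, align 1] → 5; +1 tail pad (align 2); size 6, align 2
@0: hp [2B, align 2] → 2
@2: id [2B, align 2] → 4
@4: vy [4B, align 4] → 8
@8: y [6B, align 2] → 14
+2 pad (align 4)
@16: vx [4B, align 4] → 20
@20: ammo [2B, align 2] → 22
+2 pad (align 4)
@24: target [4B, align 4] → 28
@28: z [4B, align 4] → 32
@32: cooldown [2B, align 2] → 34
@34: score [5B, align 1] → 39
@39: state [9B, align 1] → 48
size 48, align 4
— Msg2 —
@0: vy [4B, align 4] → 4
@4: vx [4B, align 4] → 8
@8: target [4B, align 4] → 12
@12: z [4B, align 4] → 16
@16: y [6B, align 2] → 22
@22: hp [2B, align 2] → 24
@24: id [2B, align 2] → 26
@26: ammo [2B, align 2] → 28
@28: cooldown [2B, align 2] → 30
@30: state [9B, align 1] → 39
@39: score [5B, align 1] → 44
size 44, align 4
48 − 44 = 4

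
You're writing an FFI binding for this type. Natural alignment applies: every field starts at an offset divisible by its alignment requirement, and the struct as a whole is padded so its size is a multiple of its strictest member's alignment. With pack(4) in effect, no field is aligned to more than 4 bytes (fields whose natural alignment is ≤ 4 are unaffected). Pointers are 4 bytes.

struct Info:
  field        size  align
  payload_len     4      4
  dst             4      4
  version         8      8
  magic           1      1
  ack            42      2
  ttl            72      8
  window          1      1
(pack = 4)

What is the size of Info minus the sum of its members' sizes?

4

@0: payload_len [4B, align 4] → 4
@4: dst [4B, align 4] → 8
@8: version [8B, align 4] → 16
@16: magic [1B, align 1] → 17
+1 pad (align 2)
@18: ack [42B, align 2] → 60
@60: ttl [72B, align 4] → 132
@132: window [1B, align 1] → 133
+3 tail pad (align 4)
size 136, align 4
data bytes 132, size 136 → padding 4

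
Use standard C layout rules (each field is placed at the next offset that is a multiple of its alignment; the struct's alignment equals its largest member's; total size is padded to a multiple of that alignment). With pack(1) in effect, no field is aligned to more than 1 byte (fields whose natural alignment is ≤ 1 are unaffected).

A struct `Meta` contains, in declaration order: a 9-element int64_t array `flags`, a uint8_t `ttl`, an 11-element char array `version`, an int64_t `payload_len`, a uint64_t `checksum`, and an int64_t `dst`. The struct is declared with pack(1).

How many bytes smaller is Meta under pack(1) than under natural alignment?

4

natural layout:
  0..72  flags  (72B, 8-aligned)
  72..73  ttl  (1B, 1-aligned)
  73..84  version  (11B, 1-aligned)
  84..88  -- padding (4B)
  88..96  payload_len  (8B, 8-aligned)
  96..104  checksum  (8B, 8-aligned)
  104..112  dst  (8B, 8-aligned)
  sizeof = 112, alignof = 8
packed(1) layout:
  0..72  flags  (72B, 1-aligned)
  72..73  ttl  (1B, 1-aligned)
  73..84  version  (11B, 1-aligned)
  84..92  payload_len  (8B, 1-aligned)
  92..100  checksum  (8B, 1-aligned)
  100..108  dst  (8B, 1-aligned)
  sizeof = 108, alignof = 1
112 − 108 = 4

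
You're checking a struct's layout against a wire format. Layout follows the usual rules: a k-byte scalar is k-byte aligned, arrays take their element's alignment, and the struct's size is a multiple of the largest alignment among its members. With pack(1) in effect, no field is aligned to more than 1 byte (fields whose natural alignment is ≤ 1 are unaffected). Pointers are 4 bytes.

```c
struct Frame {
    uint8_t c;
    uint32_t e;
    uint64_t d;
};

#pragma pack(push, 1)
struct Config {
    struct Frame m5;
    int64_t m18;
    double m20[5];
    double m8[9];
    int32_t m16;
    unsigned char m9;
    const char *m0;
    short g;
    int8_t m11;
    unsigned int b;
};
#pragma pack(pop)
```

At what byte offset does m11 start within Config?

147

Frame: 0..1  c  (1B, 1-aligned); 1..4  -- padding (3B); 4..8  e  (4B, 4-aligned); 8..16  d  (8B, 8-aligned); sizeof = 16, alignof = 8
0..16  m5  (16B, 1-aligned)
16..24  m18  (8B, 1-aligned)
24..64  m20  (40B, 1-aligned)
64..136  m8  (72B, 1-aligned)
136..140  m16  (4B, 1-aligned)
140..141  m9  (1B, 1-aligned)
141..145  m0  (4B, 1-aligned)
145..147  g  (2B, 1-aligned)
147..148  m11  (1B, 1-aligned)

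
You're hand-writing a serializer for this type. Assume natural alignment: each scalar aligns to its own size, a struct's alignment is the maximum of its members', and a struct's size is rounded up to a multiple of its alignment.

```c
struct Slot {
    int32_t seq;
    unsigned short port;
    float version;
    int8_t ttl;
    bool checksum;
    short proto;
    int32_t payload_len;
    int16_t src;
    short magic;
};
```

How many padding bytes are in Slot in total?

2

0..4  seq  (4B, 4-aligned)
4..6  port  (2B, 2-aligned)
6..8  -- padding (2B)
8..12  version  (4B, 4-aligned)
12..13  ttl  (1B, 1-aligned)
13..14  checksum  (1B, 1-aligned)
14..16  proto  (2B, 2-aligned)
16..20  payload_len  (4B, 4-aligned)
20..22  src  (2B, 2-aligned)
22..24  magic  (2B, 2-aligned)
sizeof = 24, alignof = 4
data bytes 22, size 24 → padding 2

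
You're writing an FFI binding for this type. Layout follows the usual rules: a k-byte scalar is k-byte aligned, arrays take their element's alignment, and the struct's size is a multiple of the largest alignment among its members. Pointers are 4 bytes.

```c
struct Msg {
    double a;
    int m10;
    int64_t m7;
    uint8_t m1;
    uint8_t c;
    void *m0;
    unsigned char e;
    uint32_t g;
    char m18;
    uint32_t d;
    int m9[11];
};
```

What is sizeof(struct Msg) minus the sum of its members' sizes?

16

a at 0 (size 8, align 8) → ends 8
m10 at 8 (size 4, align 4) → ends 12
pad 4 to align 8 for m7
m7 at 16 (size 8, align 8) → ends 24
m1 at 24 (size 1, align 1) → ends 25
c at 25 (size 1, align 1) → ends 26
pad 2 to align 4 for m0
m0 at 28 (size 4, align 4) → ends 32
e at 32 (size 1, align 1) → ends 33
pad 3 to align 4 for g
g at 36 (size 4, align 4) → ends 40
m18 at 40 (size 1, align 1) → ends 41
pad 3 to align 4 for d
d at 44 (size 4, align 4) → ends 48
m9 at 48 (size 44, align 4) → ends 92
tail pad 4 to reach multiple of 8
total 96 bytes, alignment 8
data bytes 80, size 96 → padding 16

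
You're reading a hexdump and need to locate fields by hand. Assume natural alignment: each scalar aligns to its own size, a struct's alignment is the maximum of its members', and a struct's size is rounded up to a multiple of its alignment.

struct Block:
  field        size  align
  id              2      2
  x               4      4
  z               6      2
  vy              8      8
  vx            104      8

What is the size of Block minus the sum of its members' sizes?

id at 0 (size 2, align 2) → ends 2
pad 2 to align 4 for x
x at 4 (size 4, align 4) → ends 8
z at 8 (size 6, align 2) → ends 14
pad 2 to align 8 for vy
vy at 16 (size 8, align 8) → ends 24
vx at 24 (size 104, align 8) → ends 128
total 128 bytes, alignment 8
data bytes 124, size 128 → padding 4

4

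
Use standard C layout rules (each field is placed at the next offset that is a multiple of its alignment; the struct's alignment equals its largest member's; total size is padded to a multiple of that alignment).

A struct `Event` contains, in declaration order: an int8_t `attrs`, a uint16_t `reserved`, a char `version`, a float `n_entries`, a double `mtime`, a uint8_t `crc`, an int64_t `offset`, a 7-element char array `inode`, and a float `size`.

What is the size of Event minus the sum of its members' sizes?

20

@0: attrs [1B, align 1] → 1
+1 pad (align 2)
@2: reserved [2B, align 2] → 4
@4: version [1B, align 1] → 5
+3 pad (align 4)
@8: n_entries [4B, align 4] → 12
+4 pad (align 8)
@16: mtime [8B, align 8] → 24
@24: crc [1B, align 1] → 25
+7 pad (align 8)
@32: offset [8B, align 8] → 40
@40: inode [7B, align 1] → 47
+1 pad (align 4)
@48: size [4B, align 4] → 52
+4 tail pad (align 8)
size 56, align 8
data bytes 36, size 56 → padding 20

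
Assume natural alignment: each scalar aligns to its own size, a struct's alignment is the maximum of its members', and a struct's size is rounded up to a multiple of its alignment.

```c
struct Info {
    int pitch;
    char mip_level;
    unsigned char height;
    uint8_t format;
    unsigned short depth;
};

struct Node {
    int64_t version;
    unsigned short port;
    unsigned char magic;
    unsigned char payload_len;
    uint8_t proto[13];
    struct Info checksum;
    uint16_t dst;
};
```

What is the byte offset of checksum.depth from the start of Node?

36

Info: 0..4  pitch  (4B, 4-aligned); 4..5  mip_level  (1B, 1-aligned); 5..6  height  (1B, 1-aligned); 6..7  format  (1B, 1-aligned); 7..8  -- padding (1B); 8..10  depth  (2B, 2-aligned); 10..12  -- tail padding (2B); sizeof = 12, alignof = 4
0..8  version  (8B, 8-aligned)
8..10  port  (2B, 2-aligned)
10..11  magic  (1B, 1-aligned)
11..12  payload_len  (1B, 1-aligned)
12..25  proto  (13B, 1-aligned)
25..28  -- padding (3B)
28..40  checksum  (12B, 4-aligned)
within Info: depth at 8
28 + 8 = 36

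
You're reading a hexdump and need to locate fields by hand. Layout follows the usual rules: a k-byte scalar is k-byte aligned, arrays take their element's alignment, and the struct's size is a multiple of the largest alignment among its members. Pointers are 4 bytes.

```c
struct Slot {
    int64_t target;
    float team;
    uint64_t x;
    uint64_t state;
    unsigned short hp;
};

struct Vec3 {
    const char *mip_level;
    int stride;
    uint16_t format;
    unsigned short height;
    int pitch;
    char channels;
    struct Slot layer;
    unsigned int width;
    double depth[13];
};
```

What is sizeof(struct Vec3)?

176

Slot: 0..8  target  (8B, 8-aligned); 8..12  team  (4B, 4-aligned); 12..16  -- padding (4B); 16..24  x  (8B, 8-aligned); 24..32  state  (8B, 8-aligned); 32..34  hp  (2B, 2-aligned); 34..40  -- tail padding (6B); sizeof = 40, alignof = 8
0..4  mip_level  (4B, 4-aligned)
4..8  stride  (4B, 4-aligned)
8..10  format  (2B, 2-aligned)
10..12  height  (2B, 2-aligned)
12..16  pitch  (4B, 4-aligned)
16..17  channels  (1B, 1-aligned)
17..24  -- padding (7B)
24..64  layer  (40B, 8-aligned)
64..68  width  (4B, 4-aligned)
68..72  -- padding (4B)
72..176  depth  (104B, 8-aligned)
sizeof = 176, alignof = 8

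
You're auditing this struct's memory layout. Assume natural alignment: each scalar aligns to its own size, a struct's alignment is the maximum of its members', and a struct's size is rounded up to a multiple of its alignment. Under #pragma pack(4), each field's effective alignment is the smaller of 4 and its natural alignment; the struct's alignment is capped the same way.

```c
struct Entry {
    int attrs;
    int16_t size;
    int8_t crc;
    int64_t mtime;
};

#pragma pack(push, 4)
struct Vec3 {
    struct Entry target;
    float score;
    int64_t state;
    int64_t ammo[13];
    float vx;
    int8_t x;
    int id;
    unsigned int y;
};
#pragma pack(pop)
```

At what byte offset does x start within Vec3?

136

Entry: attrs at 0 (size 4, align 4) → ends 4; size at 4 (size 2, align 2) → ends 6; crc at 6 (size 1, align 1) → ends 7; pad 1 to align 8 for mtime; mtime at 8 (size 8, align 8) → ends 16; total 16 bytes, alignment 8
target at 0 (size 16, align 4) → ends 16
score at 16 (size 4, align 4) → ends 20
state at 20 (size 8, align 4) → ends 28
ammo at 28 (size 104, align 4) → ends 132
vx at 132 (size 4, align 4) → ends 136
x at 136 (size 1, align 1) → ends 137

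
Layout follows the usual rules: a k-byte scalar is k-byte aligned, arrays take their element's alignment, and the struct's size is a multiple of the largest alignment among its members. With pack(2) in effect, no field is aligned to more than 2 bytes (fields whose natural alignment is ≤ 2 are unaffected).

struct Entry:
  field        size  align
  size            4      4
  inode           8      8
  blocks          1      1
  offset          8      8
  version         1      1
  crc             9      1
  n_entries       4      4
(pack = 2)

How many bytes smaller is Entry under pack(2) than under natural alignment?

12

natural layout:
  @0: size [4B, align 4] → 4
  +4 pad (align 8)
  @8: inode [8B, align 8] → 16
  @16: blocks [1B, align 1] → 17
  +7 pad (align 8)
  @24: offset [8B, align 8] → 32
  @32: version [1B, align 1] → 33
  @33: crc [9B, align 1] → 42
  +2 pad (align 4)
  @44: n_entries [4B, align 4] → 48
  size 48, align 8
packed(2) layout:
  @0: size [4B, align 2] → 4
  @4: inode [8B, align 2] → 12
  @12: blocks [1B, align 1] → 13
  +1 pad (align 2)
  @14: offset [8B, align 2] → 22
  @22: version [1B, align 1] → 23
  @23: crc [9B, align 1] → 32
  @32: n_entries [4B, align 2] → 36
  size 36, align 2
48 − 36 = 12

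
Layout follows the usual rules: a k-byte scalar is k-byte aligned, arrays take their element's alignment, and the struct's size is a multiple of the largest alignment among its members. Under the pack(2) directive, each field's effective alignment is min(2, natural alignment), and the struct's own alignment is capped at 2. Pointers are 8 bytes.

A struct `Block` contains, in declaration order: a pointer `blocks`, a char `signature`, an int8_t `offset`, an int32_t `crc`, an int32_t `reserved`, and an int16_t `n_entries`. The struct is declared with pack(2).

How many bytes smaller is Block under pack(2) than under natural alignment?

natural layout:
  blocks at 0 (size 8, align 8) → ends 8
  signature at 8 (size 1, align 1) → ends 9
  offset at 9 (size 1, align 1) → ends 10
  pad 2 to align 4 for crc
  crc at 12 (size 4, align 4) → ends 16
  reserved at 16 (size 4, align 4) → ends 20
  n_entries at 20 (size 2, align 2) → ends 22
  tail pad 2 to reach multiple of 8
  total 24 bytes, alignment 8
packed(2) layout:
  blocks at 0 (size 8, align 2) → ends 8
  signature at 8 (size 1, align 1) → ends 9
  offset at 9 (size 1, align 1) → ends 10
  crc at 10 (size 4, align 2) → ends 14
  reserved at 14 (size 4, align 2) → ends 18
  n_entries at 18 (size 2, align 2) → ends 20
  total 20 bytes, alignment 2
24 − 20 = 4

4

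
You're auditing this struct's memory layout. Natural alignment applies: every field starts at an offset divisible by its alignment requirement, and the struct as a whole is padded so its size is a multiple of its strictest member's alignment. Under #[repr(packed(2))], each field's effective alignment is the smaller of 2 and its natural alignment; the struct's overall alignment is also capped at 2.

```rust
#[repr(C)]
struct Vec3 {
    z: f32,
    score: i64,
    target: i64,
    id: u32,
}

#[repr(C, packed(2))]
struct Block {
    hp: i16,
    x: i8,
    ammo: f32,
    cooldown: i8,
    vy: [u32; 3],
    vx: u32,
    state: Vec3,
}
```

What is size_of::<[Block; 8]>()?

464

Vec3: @0: z [4B, align 4] → 4; +4 pad (align 8); @8: score [8B, align 8] → 16; @16: target [8B, align 8] → 24; @24: id [4B, align 4] → 28; +4 tail pad (align 8); size 32, align 8
@0: hp [2B, align 2] → 2
@2: x [1B, align 1] → 3
+1 pad (align 2)
@4: ammo [4B, align 2] → 8
@8: cooldown [1B, align 1] → 9
+1 pad (align 2)
@10: vy [12B, align 2] → 22
@22: vx [4B, align 2] → 26
@26: state [32B, align 2] → 58
size 58, align 2
array of 8: 8 × 58 = 464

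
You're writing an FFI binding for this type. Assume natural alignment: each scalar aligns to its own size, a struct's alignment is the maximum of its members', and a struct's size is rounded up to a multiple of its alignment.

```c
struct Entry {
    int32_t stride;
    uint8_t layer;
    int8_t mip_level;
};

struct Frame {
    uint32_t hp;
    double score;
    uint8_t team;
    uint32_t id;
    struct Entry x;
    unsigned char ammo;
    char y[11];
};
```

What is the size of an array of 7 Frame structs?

Entry: stride at 0 (size 4, align 4) → ends 4; layer at 4 (size 1, align 1) → ends 5; mip_level at 5 (size 1, align 1) → ends 6; tail pad 2 to reach multiple of 4; total 8 bytes, alignment 4
hp at 0 (size 4, align 4) → ends 4
pad 4 to align 8 for score
score at 8 (size 8, align 8) → ends 16
team at 16 (size 1, align 1) → ends 17
pad 3 to align 4 for id
id at 20 (size 4, align 4) → ends 24
x at 24 (size 8, align 4) → ends 32
ammo at 32 (size 1, align 1) → ends 33
y at 33 (size 11, align 1) → ends 44
tail pad 4 to reach multiple of 8
total 48 bytes, alignment 8
array of 7: 7 × 48 = 336

336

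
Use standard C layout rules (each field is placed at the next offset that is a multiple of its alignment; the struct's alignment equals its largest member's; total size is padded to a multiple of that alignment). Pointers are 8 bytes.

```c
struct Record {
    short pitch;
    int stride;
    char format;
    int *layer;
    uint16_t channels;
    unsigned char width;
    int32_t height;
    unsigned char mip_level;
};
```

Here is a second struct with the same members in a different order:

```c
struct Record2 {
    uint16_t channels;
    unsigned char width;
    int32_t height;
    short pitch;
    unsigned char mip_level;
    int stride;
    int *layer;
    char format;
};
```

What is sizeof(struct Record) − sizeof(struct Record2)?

0..2  pitch  (2B, 2-aligned)
2..4  -- padding (2B)
4..8  stride  (4B, 4-aligned)
8..9  format  (1B, 1-aligned)
9..16  -- padding (7B)
16..24  layer  (8B, 8-aligned)
24..26  channels  (2B, 2-aligned)
26..27  width  (1B, 1-aligned)
27..28  -- padding (1B)
28..32  height  (4B, 4-aligned)
32..33  mip_level  (1B, 1-aligned)
33..40  -- tail padding (7B)
sizeof = 40, alignof = 8
— Record2 —
0..2  channels  (2B, 2-aligned)
2..3  width  (1B, 1-aligned)
3..4  -- padding (1B)
4..8  height  (4B, 4-aligned)
8..10  pitch  (2B, 2-aligned)
10..11  mip_level  (1B, 1-aligned)
11..12  -- padding (1B)
12..16  stride  (4B, 4-aligned)
16..24  layer  (8B, 8-aligned)
24..25  format  (1B, 1-aligned)
25..32  -- tail padding (7B)
sizeof = 32, alignof = 8
40 − 32 = 8

8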